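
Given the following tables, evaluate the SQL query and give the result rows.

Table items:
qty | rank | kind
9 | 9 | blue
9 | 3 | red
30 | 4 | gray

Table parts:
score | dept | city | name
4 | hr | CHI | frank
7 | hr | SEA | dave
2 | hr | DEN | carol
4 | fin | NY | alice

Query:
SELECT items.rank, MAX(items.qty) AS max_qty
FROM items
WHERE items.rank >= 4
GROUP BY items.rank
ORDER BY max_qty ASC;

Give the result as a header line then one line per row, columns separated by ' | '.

After WHERE (2 rows):
items.qty | items.rank | items.kind
9 | 9 | blue
30 | 4 | gray
After GROUP BY (2 rows):
items.rank | max_qty
9 | 9
4 | 30
After ORDER BY (2 rows):
items.rank | max_qty
9 | 9
4 | 30

== RESULT ==
items.rank | max_qty
9 | 9
4 | 30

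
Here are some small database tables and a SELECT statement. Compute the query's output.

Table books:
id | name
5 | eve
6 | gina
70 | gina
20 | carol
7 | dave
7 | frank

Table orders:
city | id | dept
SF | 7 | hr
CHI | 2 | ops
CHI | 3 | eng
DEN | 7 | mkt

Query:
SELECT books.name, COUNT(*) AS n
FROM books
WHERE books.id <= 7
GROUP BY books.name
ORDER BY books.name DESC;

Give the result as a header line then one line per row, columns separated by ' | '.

== RESULT ==
books.name | n
gina | 1
frank | 1
eve | 1
dave | 1

Derivation:
After WHERE (4 rows):
books.id | books.name
5 | eve
6 | gina
7 | dave
7 | frank
After GROUP BY (4 rows):
books.name | n
eve | 1
gina | 1
dave | 1
frank | 1
After ORDER BY (4 rows):
books.name | n
gina | 1
frank | 1
eve | 1
dave | 1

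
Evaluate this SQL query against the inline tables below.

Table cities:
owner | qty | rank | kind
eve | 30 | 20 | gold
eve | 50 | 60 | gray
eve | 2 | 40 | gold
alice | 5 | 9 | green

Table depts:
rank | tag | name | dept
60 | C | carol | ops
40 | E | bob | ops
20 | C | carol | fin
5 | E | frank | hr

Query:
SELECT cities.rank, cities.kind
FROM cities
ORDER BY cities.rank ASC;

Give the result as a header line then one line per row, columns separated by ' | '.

== RESULT ==
cities.rank | cities.kind
9 | green
20 | gold
40 | gold
60 | gray

Derivation:
After SELECT (4 rows):
cities.rank | cities.kind
20 | gold
60 | gray
40 | gold
9 | green
After ORDER BY (4 rows):
cities.rank | cities.kind
9 | green
20 | gold
40 | gold
60 | gray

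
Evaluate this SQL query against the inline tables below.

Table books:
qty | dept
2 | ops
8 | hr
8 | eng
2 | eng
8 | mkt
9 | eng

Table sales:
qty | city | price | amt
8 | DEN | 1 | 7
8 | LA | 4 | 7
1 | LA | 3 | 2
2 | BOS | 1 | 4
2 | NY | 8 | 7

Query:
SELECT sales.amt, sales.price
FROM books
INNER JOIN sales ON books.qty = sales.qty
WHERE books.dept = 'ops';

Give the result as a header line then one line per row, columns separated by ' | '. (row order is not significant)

After JOIN sales (10 rows):
books.qty | books.dept | sales.qty | sales.city | sales.price | sales.amt
2 | ops | 2 | BOS | 1 | 4
2 | ops | 2 | NY | 8 | 7
8 | hr | 8 | DEN | 1 | 7
8 | hr | 8 | LA | 4 | 7
8 | eng | 8 | DEN | 1 | 7
8 | eng | 8 | LA | 4 | 7
2 | eng | 2 | BOS | 1 | 4
2 | eng | 2 | NY | 8 | 7
8 | mkt | 8 | DEN | 1 | 7
8 | mkt | 8 | LA | 4 | 7
After WHERE (2 rows):
books.qty | books.dept | sales.qty | sales.city | sales.price | sales.amt
2 | ops | 2 | BOS | 1 | 4
2 | ops | 2 | NY | 8 | 7
After SELECT (2 rows):
sales.amt | sales.price
4 | 1
7 | 8

== RESULT ==
sales.amt | sales.price
4 | 1
7 | 8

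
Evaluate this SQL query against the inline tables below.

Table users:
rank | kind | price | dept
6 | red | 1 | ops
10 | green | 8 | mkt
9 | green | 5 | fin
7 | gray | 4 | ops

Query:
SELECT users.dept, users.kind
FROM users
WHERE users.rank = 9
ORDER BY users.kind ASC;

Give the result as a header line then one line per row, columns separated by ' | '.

== RESULT ==
users.dept | users.kind
fin | green

Derivation:
After WHERE (1 rows):
users.rank | users.kind | users.price | users.dept
9 | green | 5 | fin
After SELECT (1 rows):
users.dept | users.kind
fin | green
After ORDER BY (1 rows):
users.dept | users.kind
fin | green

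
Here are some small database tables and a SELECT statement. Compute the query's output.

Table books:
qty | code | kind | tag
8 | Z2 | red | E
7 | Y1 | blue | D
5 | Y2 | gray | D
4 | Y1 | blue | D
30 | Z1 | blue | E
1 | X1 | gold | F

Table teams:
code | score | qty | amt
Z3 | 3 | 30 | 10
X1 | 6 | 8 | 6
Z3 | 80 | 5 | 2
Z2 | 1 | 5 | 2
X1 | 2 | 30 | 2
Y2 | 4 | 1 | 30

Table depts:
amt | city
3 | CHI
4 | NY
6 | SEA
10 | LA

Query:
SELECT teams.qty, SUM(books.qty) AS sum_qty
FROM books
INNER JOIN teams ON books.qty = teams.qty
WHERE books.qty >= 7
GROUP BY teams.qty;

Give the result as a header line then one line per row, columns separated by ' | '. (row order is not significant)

After JOIN teams (6 rows):
books.qty | books.code | books.kind | books.tag | teams.code | teams.score | teams.qty | teams.amt
8 | Z2 | red | E | X1 | 6 | 8 | 6
5 | Y2 | gray | D | Z3 | 80 | 5 | 2
5 | Y2 | gray | D | Z2 | 1 | 5 | 2
30 | Z1 | blue | E | Z3 | 3 | 30 | 10
30 | Z1 | blue | E | X1 | 2 | 30 | 2
1 | X1 | gold | F | Y2 | 4 | 1 | 30
After WHERE (3 rows):
books.qty | books.code | books.kind | books.tag | teams.code | teams.score | teams.qty | teams.amt
8 | Z2 | red | E | X1 | 6 | 8 | 6
30 | Z1 | blue | E | Z3 | 3 | 30 | 10
30 | Z1 | blue | E | X1 | 2 | 30 | 2
After GROUP BY (2 rows):
teams.qty | sum_qty
8 | 8
30 | 60

== RESULT ==
teams.qty | sum_qty
8 | 8
30 | 60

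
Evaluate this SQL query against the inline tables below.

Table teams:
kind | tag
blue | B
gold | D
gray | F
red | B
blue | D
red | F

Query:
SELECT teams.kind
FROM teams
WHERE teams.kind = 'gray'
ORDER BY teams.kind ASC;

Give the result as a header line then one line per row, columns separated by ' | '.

== RESULT ==
teams.kind
gray

Derivation:
After WHERE (1 rows):
teams.kind | teams.tag
gray | F
After SELECT (1 rows):
teams.kind
gray
After ORDER BY (1 rows):
teams.kind
gray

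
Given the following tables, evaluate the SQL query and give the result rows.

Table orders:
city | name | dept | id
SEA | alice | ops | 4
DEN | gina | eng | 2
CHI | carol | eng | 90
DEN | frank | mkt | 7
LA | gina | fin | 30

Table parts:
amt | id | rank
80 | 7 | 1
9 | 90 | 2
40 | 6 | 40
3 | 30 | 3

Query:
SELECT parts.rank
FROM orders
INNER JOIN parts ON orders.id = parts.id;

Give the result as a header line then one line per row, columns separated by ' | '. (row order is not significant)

After JOIN parts (3 rows):
orders.city | orders.name | orders.dept | orders.id | parts.amt | parts.id | parts.rank
CHI | carol | eng | 90 | 9 | 90 | 2
DEN | frank | mkt | 7 | 80 | 7 | 1
LA | gina | fin | 30 | 3 | 30 | 3
After SELECT (3 rows):
parts.rank
2
1
3

== RESULT ==
parts.rank
2
1
3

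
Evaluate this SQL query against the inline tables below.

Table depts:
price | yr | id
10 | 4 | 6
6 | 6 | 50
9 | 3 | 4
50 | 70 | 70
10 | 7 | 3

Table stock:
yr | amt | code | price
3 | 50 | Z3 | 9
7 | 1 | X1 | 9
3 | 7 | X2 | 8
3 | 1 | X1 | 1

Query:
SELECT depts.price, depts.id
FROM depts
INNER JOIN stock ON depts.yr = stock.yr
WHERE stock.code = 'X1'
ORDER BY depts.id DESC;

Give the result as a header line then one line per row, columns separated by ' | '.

After JOIN stock (4 rows):
depts.price | depts.yr | depts.id | stock.yr | stock.amt | stock.code | stock.price
9 | 3 | 4 | 3 | 50 | Z3 | 9
9 | 3 | 4 | 3 | 7 | X2 | 8
9 | 3 | 4 | 3 | 1 | X1 | 1
10 | 7 | 3 | 7 | 1 | X1 | 9
After WHERE (2 rows):
depts.price | depts.yr | depts.id | stock.yr | stock.amt | stock.code | stock.price
9 | 3 | 4 | 3 | 1 | X1 | 1
10 | 7 | 3 | 7 | 1 | X1 | 9
After SELECT (2 rows):
depts.price | depts.id
9 | 4
10 | 3
After ORDER BY (2 rows):
depts.price | depts.id
9 | 4
10 | 3

== RESULT ==
depts.price | depts.id
9 | 4
10 | 3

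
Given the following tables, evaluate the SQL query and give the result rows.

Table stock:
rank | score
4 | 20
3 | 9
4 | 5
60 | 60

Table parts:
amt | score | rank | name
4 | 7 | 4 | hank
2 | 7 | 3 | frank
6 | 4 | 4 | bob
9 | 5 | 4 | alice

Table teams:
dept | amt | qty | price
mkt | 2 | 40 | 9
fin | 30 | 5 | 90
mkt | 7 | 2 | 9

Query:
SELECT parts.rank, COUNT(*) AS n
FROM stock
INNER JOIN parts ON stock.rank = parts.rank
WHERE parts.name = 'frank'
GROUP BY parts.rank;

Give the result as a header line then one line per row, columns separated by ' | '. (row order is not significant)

== RESULT ==
parts.rank | n
3 | 1

Derivation:
After JOIN parts (7 rows):
stock.rank | stock.score | parts.amt | parts.score | parts.rank | parts.name
4 | 20 | 4 | 7 | 4 | hank
4 | 20 | 6 | 4 | 4 | bob
4 | 20 | 9 | 5 | 4 | alice
3 | 9 | 2 | 7 | 3 | frank
4 | 5 | 4 | 7 | 4 | hank
4 | 5 | 6 | 4 | 4 | bob
4 | 5 | 9 | 5 | 4 | alice
After WHERE (1 rows):
stock.rank | stock.score | parts.amt | parts.score | parts.rank | parts.name
3 | 9 | 2 | 7 | 3 | frank
After GROUP BY (1 rows):
parts.rank | n
3 | 1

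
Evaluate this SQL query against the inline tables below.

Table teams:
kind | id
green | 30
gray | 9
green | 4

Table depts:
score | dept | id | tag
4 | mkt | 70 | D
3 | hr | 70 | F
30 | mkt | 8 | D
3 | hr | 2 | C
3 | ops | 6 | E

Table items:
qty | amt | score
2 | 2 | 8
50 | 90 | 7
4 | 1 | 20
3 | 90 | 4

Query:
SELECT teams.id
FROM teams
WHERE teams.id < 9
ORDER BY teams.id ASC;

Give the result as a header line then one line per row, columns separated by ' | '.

After WHERE (1 rows):
teams.kind | teams.id
green | 4
After SELECT (1 rows):
teams.id
4
After ORDER BY (1 rows):
teams.id
4

== RESULT ==
teams.id
4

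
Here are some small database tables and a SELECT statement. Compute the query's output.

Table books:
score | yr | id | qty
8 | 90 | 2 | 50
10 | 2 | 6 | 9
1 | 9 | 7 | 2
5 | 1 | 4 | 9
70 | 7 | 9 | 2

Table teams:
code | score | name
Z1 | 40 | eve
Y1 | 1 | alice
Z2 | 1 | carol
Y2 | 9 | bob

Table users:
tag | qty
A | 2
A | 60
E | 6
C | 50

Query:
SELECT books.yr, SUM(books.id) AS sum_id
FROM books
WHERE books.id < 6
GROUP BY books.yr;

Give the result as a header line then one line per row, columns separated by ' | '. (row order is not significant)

After WHERE (2 rows):
books.score | books.yr | books.id | books.qty
8 | 90 | 2 | 50
5 | 1 | 4 | 9
After GROUP BY (2 rows):
books.yr | sum_id
90 | 2
1 | 4

== RESULT ==
books.yr | sum_id
90 | 2
1 | 4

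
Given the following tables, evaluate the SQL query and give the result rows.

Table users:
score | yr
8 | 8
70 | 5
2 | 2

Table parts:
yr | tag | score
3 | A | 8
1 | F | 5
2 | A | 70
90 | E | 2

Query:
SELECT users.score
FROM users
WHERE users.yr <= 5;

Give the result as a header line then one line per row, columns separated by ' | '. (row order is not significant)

== RESULT ==
users.score
70
2

Derivation:
After WHERE (2 rows):
users.score | users.yr
70 | 5
2 | 2
After SELECT (2 rows):
users.score
70
2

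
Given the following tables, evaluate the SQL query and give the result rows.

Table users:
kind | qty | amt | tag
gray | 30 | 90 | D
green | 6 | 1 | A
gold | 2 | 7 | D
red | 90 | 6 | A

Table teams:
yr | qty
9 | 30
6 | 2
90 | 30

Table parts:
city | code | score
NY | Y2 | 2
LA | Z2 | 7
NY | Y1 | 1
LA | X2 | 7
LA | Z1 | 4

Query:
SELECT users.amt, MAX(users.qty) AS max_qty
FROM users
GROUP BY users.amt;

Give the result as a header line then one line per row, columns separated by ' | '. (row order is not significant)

== RESULT ==
users.amt | max_qty
90 | 30
1 | 6
7 | 2
6 | 90

Derivation:
After GROUP BY (4 rows):
users.amt | max_qty
90 | 30
1 | 6
7 | 2
6 | 90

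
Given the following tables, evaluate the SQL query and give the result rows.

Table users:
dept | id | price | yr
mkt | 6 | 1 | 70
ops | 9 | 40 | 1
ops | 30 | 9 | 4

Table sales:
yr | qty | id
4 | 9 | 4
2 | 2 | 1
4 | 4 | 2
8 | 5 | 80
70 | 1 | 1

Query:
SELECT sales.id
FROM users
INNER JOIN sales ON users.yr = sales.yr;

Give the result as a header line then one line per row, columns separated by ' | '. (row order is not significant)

== RESULT ==
sales.id
1
4
2

Derivation:
After JOIN sales (3 rows):
users.dept | users.id | users.price | users.yr | sales.yr | sales.qty | sales.id
mkt | 6 | 1 | 70 | 70 | 1 | 1
ops | 30 | 9 | 4 | 4 | 9 | 4
ops | 30 | 9 | 4 | 4 | 4 | 2
After SELECT (3 rows):
sales.id
1
4
2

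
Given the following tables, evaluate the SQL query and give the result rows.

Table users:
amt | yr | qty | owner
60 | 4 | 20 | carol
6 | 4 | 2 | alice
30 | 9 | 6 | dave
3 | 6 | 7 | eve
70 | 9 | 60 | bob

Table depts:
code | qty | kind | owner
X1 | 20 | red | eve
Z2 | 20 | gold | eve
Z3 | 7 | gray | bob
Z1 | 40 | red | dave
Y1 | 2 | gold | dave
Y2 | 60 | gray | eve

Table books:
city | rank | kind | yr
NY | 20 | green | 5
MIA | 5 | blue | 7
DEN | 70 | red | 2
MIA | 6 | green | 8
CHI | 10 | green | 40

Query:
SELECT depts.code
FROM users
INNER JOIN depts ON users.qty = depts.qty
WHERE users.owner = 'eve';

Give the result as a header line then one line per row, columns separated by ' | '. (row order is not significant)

After JOIN depts (5 rows):
users.amt | users.yr | users.qty | users.owner | depts.code | depts.qty | depts.kind | depts.owner
60 | 4 | 20 | carol | X1 | 20 | red | eve
60 | 4 | 20 | carol | Z2 | 20 | gold | eve
6 | 4 | 2 | alice | Y1 | 2 | gold | dave
3 | 6 | 7 | eve | Z3 | 7 | gray | bob
70 | 9 | 60 | bob | Y2 | 60 | gray | eve
After WHERE (1 rows):
users.amt | users.yr | users.qty | users.owner | depts.code | depts.qty | depts.kind | depts.owner
3 | 6 | 7 | eve | Z3 | 7 | gray | bob
After SELECT (1 rows):
depts.code
Z3

== RESULT ==
depts.code
Z3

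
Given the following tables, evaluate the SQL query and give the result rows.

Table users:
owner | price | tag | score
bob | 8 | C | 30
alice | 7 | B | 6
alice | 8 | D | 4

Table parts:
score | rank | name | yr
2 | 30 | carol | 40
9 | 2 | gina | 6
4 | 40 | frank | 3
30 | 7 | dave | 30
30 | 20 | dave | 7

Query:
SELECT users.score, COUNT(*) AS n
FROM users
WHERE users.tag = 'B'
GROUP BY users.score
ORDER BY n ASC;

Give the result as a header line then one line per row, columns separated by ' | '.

After WHERE (1 rows):
users.owner | users.price | users.tag | users.score
alice | 7 | B | 6
After GROUP BY (1 rows):
users.score | n
6 | 1
After ORDER BY (1 rows):
users.score | n
6 | 1

== RESULT ==
users.score | n
6 | 1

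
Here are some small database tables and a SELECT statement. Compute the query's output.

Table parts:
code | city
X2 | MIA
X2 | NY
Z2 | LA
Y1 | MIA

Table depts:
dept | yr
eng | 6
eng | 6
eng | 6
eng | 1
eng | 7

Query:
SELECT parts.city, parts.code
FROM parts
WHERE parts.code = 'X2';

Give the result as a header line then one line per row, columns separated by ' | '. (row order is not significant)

== RESULT ==
parts.city | parts.code
MIA | X2
NY | X2

Derivation:
After WHERE (2 rows):
parts.code | parts.city
X2 | MIA
X2 | NY
After SELECT (2 rows):
parts.city | parts.code
MIA | X2
NY | X2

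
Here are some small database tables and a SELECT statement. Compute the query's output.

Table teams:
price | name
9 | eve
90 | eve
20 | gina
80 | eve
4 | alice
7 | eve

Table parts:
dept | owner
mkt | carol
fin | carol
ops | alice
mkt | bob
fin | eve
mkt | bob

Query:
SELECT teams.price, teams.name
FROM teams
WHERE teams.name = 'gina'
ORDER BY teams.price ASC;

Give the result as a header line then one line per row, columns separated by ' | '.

== RESULT ==
teams.price | teams.name
20 | gina

Derivation:
After WHERE (1 rows):
teams.price | teams.name
20 | gina
After SELECT (1 rows):
teams.price | teams.name
20 | gina
After ORDER BY (1 rows):
teams.price | teams.name
20 | gina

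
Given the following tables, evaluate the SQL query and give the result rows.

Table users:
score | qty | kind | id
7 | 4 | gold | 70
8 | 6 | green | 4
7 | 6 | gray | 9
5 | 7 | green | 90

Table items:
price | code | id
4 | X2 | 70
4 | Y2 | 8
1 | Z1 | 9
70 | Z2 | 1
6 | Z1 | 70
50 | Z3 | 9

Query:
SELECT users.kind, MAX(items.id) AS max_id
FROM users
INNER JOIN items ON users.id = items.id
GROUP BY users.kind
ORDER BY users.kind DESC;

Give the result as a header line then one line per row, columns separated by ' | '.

== RESULT ==
users.kind | max_id
gray | 9
gold | 70

Derivation:
After JOIN items (4 rows):
users.score | users.qty | users.kind | users.id | items.price | items.code | items.id
7 | 4 | gold | 70 | 4 | X2 | 70
7 | 4 | gold | 70 | 6 | Z1 | 70
7 | 6 | gray | 9 | 1 | Z1 | 9
7 | 6 | gray | 9 | 50 | Z3 | 9
After GROUP BY (2 rows):
users.kind | max_id
gold | 70
gray | 9
After ORDER BY (2 rows):
users.kind | max_id
gray | 9
gold | 70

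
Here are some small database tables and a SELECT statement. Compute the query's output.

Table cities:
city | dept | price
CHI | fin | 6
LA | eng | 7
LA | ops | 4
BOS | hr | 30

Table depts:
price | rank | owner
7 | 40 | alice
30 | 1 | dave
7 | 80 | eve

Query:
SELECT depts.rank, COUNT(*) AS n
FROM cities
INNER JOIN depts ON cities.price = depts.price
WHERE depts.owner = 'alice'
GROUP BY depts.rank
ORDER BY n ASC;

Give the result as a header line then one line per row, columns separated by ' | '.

After JOIN depts (3 rows):
cities.city | cities.dept | cities.price | depts.price | depts.rank | depts.owner
LA | eng | 7 | 7 | 40 | alice
LA | eng | 7 | 7 | 80 | eve
BOS | hr | 30 | 30 | 1 | dave
After WHERE (1 rows):
cities.city | cities.dept | cities.price | depts.price | depts.rank | depts.owner
LA | eng | 7 | 7 | 40 | alice
After GROUP BY (1 rows):
depts.rank | n
40 | 1
After ORDER BY (1 rows):
depts.rank | n
40 | 1

== RESULT ==
depts.rank | n
40 | 1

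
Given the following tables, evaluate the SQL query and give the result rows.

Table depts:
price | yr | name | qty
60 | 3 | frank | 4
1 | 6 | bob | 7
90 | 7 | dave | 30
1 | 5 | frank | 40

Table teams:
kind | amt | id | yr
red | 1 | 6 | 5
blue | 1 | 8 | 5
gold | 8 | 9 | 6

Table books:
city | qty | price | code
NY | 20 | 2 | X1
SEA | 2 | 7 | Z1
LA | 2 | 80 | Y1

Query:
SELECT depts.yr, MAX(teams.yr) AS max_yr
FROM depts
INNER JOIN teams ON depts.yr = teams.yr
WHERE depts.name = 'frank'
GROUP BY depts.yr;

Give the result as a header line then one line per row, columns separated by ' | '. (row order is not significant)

== RESULT ==
depts.yr | max_yr
5 | 5

Derivation:
After JOIN teams (3 rows):
depts.price | depts.yr | depts.name | depts.qty | teams.kind | teams.amt | teams.id | teams.yr
1 | 6 | bob | 7 | gold | 8 | 9 | 6
1 | 5 | frank | 40 | red | 1 | 6 | 5
1 | 5 | frank | 40 | blue | 1 | 8 | 5
After WHERE (2 rows):
depts.price | depts.yr | depts.name | depts.qty | teams.kind | teams.amt | teams.id | teams.yr
1 | 5 | frank | 40 | red | 1 | 6 | 5
1 | 5 | frank | 40 | blue | 1 | 8 | 5
After GROUP BY (1 rows):
depts.yr | max_yr
5 | 5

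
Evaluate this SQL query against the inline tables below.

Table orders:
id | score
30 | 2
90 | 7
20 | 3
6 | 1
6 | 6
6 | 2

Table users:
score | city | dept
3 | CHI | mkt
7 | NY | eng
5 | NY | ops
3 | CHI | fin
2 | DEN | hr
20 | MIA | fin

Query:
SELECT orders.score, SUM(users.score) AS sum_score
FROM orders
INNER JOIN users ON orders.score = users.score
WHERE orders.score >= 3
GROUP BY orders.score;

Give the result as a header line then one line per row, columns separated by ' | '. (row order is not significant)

== RESULT ==
orders.score | sum_score
7 | 7
3 | 6

Derivation:
After JOIN users (5 rows):
orders.id | orders.score | users.score | users.city | users.dept
30 | 2 | 2 | DEN | hr
90 | 7 | 7 | NY | eng
20 | 3 | 3 | CHI | mkt
20 | 3 | 3 | CHI | fin
6 | 2 | 2 | DEN | hr
After WHERE (3 rows):
orders.id | orders.score | users.score | users.city | users.dept
90 | 7 | 7 | NY | eng
20 | 3 | 3 | CHI | mkt
20 | 3 | 3 | CHI | fin
After GROUP BY (2 rows):
orders.score | sum_score
7 | 7
3 | 6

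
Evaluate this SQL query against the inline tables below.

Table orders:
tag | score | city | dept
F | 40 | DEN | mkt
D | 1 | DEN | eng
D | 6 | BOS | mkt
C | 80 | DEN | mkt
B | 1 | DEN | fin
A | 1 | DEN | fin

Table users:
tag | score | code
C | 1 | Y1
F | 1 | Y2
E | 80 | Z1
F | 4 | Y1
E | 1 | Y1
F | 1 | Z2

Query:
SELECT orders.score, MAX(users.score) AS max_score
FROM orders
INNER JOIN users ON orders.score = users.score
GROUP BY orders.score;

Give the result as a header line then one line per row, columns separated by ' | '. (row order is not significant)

== RESULT ==
orders.score | max_score
1 | 1
80 | 80

Derivation:
After JOIN users (13 rows):
orders.tag | orders.score | orders.city | orders.dept | users.tag | users.score | users.code
D | 1 | DEN | eng | C | 1 | Y1
D | 1 | DEN | eng | F | 1 | Y2
D | 1 | DEN | eng | E | 1 | Y1
D | 1 | DEN | eng | F | 1 | Z2
C | 80 | DEN | mkt | E | 80 | Z1
B | 1 | DEN | fin | C | 1 | Y1
B | 1 | DEN | fin | F | 1 | Y2
B | 1 | DEN | fin | E | 1 | Y1
B | 1 | DEN | fin | F | 1 | Z2
A | 1 | DEN | fin | C | 1 | Y1
A | 1 | DEN | fin | F | 1 | Y2
A | 1 | DEN | fin | E | 1 | Y1
A | 1 | DEN | fin | F | 1 | Z2
After GROUP BY (2 rows):
orders.score | max_score
1 | 1
80 | 80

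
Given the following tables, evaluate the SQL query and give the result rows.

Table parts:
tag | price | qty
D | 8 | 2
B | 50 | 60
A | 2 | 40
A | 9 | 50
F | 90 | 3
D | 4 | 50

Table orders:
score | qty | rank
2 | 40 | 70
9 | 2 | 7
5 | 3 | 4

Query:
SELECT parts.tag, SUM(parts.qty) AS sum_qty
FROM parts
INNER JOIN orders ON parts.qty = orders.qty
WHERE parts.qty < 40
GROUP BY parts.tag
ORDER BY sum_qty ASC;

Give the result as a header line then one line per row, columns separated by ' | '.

After JOIN orders (3 rows):
parts.tag | parts.price | parts.qty | orders.score | orders.qty | orders.rank
D | 8 | 2 | 9 | 2 | 7
A | 2 | 40 | 2 | 40 | 70
F | 90 | 3 | 5 | 3 | 4
After WHERE (2 rows):
parts.tag | parts.price | parts.qty | orders.score | orders.qty | orders.rank
D | 8 | 2 | 9 | 2 | 7
F | 90 | 3 | 5 | 3 | 4
After GROUP BY (2 rows):
parts.tag | sum_qty
D | 2
F | 3
After ORDER BY (2 rows):
parts.tag | sum_qty
D | 2
F | 3

== RESULT ==
parts.tag | sum_qty
D | 2
F | 3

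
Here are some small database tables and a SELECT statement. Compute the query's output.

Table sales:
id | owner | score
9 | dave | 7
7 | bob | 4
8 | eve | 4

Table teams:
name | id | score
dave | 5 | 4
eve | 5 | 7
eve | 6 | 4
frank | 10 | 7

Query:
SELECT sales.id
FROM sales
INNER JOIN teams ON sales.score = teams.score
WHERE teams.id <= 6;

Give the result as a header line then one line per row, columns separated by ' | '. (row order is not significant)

== RESULT ==
sales.id
9
7
7
8
8

Derivation:
After JOIN teams (6 rows):
sales.id | sales.owner | sales.score | teams.name | teams.id | teams.score
9 | dave | 7 | eve | 5 | 7
9 | dave | 7 | frank | 10 | 7
7 | bob | 4 | dave | 5 | 4
7 | bob | 4 | eve | 6 | 4
8 | eve | 4 | dave | 5 | 4
8 | eve | 4 | eve | 6 | 4
After WHERE (5 rows):
sales.id | sales.owner | sales.score | teams.name | teams.id | teams.score
9 | dave | 7 | eve | 5 | 7
7 | bob | 4 | dave | 5 | 4
7 | bob | 4 | eve | 6 | 4
8 | eve | 4 | dave | 5 | 4
8 | eve | 4 | eve | 6 | 4
After SELECT (5 rows):
sales.id
9
7
7
8
8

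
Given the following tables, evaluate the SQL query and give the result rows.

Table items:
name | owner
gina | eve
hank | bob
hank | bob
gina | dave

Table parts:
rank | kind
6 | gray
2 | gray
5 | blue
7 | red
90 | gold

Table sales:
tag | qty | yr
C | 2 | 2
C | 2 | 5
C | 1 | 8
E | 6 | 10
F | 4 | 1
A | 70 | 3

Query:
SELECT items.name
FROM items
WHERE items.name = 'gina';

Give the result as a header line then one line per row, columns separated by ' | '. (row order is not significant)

== RESULT ==
items.name
gina
gina

Derivation:
After WHERE (2 rows):
items.name | items.owner
gina | eve
gina | dave
After SELECT (2 rows):
items.name
gina
gina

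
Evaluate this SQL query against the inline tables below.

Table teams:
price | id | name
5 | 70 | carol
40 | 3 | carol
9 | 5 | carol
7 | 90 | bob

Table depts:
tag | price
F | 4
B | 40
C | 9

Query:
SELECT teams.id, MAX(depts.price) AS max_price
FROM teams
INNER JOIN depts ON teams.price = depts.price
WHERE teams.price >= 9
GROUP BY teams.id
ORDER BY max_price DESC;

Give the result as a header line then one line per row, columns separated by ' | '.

== RESULT ==
teams.id | max_price
3 | 40
5 | 9

Derivation:
After JOIN depts (2 rows):
teams.price | teams.id | teams.name | depts.tag | depts.price
40 | 3 | carol | B | 40
9 | 5 | carol | C | 9
After WHERE (2 rows):
teams.price | teams.id | teams.name | depts.tag | depts.price
40 | 3 | carol | B | 40
9 | 5 | carol | C | 9
After GROUP BY (2 rows):
teams.id | max_price
3 | 40
5 | 9
After ORDER BY (2 rows):
teams.id | max_price
3 | 40
5 | 9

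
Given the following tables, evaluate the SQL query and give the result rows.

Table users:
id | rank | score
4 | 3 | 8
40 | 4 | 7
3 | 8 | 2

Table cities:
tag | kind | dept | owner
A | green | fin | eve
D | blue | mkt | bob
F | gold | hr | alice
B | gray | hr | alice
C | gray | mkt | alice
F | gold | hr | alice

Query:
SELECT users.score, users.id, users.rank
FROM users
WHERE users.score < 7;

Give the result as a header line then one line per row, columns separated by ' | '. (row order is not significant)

After WHERE (1 rows):
users.id | users.rank | users.score
3 | 8 | 2
After SELECT (1 rows):
users.score | users.id | users.rank
2 | 3 | 8

== RESULT ==
users.score | users.id | users.rank
2 | 3 | 8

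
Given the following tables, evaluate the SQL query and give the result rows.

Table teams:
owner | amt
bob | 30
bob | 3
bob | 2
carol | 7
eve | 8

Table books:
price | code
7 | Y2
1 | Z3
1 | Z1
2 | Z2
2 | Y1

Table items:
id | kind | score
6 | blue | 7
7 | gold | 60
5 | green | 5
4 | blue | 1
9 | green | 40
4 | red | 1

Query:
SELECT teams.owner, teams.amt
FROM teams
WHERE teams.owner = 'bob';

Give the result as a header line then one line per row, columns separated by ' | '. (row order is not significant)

== RESULT ==
teams.owner | teams.amt
bob | 30
bob | 3
bob | 2

Derivation:
After WHERE (3 rows):
teams.owner | teams.amt
bob | 30
bob | 3
bob | 2
After SELECT (3 rows):
teams.owner | teams.amt
bob | 30
bob | 3
bob | 2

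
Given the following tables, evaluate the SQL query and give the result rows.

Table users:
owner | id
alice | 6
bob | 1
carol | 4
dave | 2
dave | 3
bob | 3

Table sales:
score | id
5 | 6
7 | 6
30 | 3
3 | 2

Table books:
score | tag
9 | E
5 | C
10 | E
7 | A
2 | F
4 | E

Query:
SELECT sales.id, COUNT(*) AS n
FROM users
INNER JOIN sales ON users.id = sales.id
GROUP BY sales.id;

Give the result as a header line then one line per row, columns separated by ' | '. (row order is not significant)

After JOIN sales (5 rows):
users.owner | users.id | sales.score | sales.id
alice | 6 | 5 | 6
alice | 6 | 7 | 6
dave | 2 | 3 | 2
dave | 3 | 30 | 3
bob | 3 | 30 | 3
After GROUP BY (3 rows):
sales.id | n
6 | 2
2 | 1
3 | 2

== RESULT ==
sales.id | n
6 | 2
2 | 1
3 | 2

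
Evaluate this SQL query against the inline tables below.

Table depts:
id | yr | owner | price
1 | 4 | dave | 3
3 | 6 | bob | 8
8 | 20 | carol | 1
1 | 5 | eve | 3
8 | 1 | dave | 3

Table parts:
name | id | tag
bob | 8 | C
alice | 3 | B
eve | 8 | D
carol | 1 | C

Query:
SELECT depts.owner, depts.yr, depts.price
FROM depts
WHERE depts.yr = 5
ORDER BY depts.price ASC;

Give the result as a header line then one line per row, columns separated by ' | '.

== RESULT ==
depts.owner | depts.yr | depts.price
eve | 5 | 3

Derivation:
After WHERE (1 rows):
depts.id | depts.yr | depts.owner | depts.price
1 | 5 | eve | 3
After SELECT (1 rows):
depts.owner | depts.yr | depts.price
eve | 5 | 3
After ORDER BY (1 rows):
depts.owner | depts.yr | depts.price
eve | 5 | 3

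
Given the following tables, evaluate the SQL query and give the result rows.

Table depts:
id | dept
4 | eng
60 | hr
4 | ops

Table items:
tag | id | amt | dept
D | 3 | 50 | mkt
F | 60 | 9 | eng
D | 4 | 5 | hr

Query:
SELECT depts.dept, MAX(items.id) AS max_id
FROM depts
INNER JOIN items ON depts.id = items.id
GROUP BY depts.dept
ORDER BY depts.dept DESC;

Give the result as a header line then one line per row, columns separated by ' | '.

After JOIN items (3 rows):
depts.id | depts.dept | items.tag | items.id | items.amt | items.dept
4 | eng | D | 4 | 5 | hr
60 | hr | F | 60 | 9 | eng
4 | ops | D | 4 | 5 | hr
After GROUP BY (3 rows):
depts.dept | max_id
eng | 4
hr | 60
ops | 4
After ORDER BY (3 rows):
depts.dept | max_id
ops | 4
hr | 60
eng | 4

== RESULT ==
depts.dept | max_id
ops | 4
hr | 60
eng | 4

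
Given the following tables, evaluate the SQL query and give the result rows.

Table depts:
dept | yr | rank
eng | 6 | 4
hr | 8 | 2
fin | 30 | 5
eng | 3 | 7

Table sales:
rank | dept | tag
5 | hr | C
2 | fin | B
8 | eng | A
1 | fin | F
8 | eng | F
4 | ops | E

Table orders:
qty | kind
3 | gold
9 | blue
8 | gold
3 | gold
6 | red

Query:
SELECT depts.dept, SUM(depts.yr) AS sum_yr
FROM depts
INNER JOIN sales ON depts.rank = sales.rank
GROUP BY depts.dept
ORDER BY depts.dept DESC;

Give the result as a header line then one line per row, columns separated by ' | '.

== RESULT ==
depts.dept | sum_yr
hr | 8
fin | 30
eng | 6

Derivation:
After JOIN sales (3 rows):
depts.dept | depts.yr | depts.rank | sales.rank | sales.dept | sales.tag
eng | 6 | 4 | 4 | ops | E
hr | 8 | 2 | 2 | fin | B
fin | 30 | 5 | 5 | hr | C
After GROUP BY (3 rows):
depts.dept | sum_yr
eng | 6
hr | 8
fin | 30
After ORDER BY (3 rows):
depts.dept | sum_yr
hr | 8
fin | 30
eng | 6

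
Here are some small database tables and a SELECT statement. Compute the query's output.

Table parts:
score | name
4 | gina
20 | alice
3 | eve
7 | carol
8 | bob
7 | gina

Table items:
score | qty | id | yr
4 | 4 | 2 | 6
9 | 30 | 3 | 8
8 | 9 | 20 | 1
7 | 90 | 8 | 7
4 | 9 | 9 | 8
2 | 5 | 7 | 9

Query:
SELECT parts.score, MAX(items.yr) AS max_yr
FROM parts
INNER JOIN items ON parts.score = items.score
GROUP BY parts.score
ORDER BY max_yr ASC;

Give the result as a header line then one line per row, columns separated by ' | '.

After JOIN items (5 rows):
parts.score | parts.name | items.score | items.qty | items.id | items.yr
4 | gina | 4 | 4 | 2 | 6
4 | gina | 4 | 9 | 9 | 8
7 | carol | 7 | 90 | 8 | 7
8 | bob | 8 | 9 | 20 | 1
7 | gina | 7 | 90 | 8 | 7
After GROUP BY (3 rows):
parts.score | max_yr
4 | 8
7 | 7
8 | 1
After ORDER BY (3 rows):
parts.score | max_yr
8 | 1
7 | 7
4 | 8

== RESULT ==
parts.score | max_yr
8 | 1
7 | 7
4 | 8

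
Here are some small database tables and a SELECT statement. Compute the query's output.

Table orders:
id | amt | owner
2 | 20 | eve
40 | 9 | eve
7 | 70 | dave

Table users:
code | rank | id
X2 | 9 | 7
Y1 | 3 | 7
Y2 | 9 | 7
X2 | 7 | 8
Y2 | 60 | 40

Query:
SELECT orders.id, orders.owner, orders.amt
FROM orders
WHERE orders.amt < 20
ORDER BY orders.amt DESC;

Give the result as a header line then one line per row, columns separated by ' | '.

== RESULT ==
orders.id | orders.owner | orders.amt
40 | eve | 9

Derivation:
After WHERE (1 rows):
orders.id | orders.amt | orders.owner
40 | 9 | eve
After SELECT (1 rows):
orders.id | orders.owner | orders.amt
40 | eve | 9
After ORDER BY (1 rows):
orders.id | orders.owner | orders.amt
40 | eve | 9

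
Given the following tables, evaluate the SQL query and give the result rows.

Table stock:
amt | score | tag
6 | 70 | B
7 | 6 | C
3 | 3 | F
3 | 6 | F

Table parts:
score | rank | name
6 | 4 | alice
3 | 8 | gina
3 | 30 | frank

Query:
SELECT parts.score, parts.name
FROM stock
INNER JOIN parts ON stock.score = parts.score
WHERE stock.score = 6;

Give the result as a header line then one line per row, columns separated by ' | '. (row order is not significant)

== RESULT ==
parts.score | parts.name
6 | alice
6 | alice

Derivation:
After JOIN parts (4 rows):
stock.amt | stock.score | stock.tag | parts.score | parts.rank | parts.name
7 | 6 | C | 6 | 4 | alice
3 | 3 | F | 3 | 8 | gina
3 | 3 | F | 3 | 30 | frank
3 | 6 | F | 6 | 4 | alice
After WHERE (2 rows):
stock.amt | stock.score | stock.tag | parts.score | parts.rank | parts.name
7 | 6 | C | 6 | 4 | alice
3 | 6 | F | 6 | 4 | alice
After SELECT (2 rows):
parts.score | parts.name
6 | alice
6 | alice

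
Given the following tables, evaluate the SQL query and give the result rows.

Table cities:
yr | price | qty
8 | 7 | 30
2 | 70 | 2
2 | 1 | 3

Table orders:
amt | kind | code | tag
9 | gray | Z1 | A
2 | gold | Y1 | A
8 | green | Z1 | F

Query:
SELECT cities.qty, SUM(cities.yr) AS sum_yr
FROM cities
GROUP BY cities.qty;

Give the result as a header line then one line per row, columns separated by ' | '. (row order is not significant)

== RESULT ==
cities.qty | sum_yr
30 | 8
2 | 2
3 | 2

Derivation:
After GROUP BY (3 rows):
cities.qty | sum_yr
30 | 8
2 | 2
3 | 2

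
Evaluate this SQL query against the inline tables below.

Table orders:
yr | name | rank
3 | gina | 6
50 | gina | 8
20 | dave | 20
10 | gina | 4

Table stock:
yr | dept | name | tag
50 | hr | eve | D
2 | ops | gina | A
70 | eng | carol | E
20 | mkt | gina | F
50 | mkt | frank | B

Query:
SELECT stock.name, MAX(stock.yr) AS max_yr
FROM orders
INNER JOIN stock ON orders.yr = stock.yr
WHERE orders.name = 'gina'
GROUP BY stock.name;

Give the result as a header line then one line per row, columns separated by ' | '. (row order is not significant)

== RESULT ==
stock.name | max_yr
eve | 50
frank | 50

Derivation:
After JOIN stock (3 rows):
orders.yr | orders.name | orders.rank | stock.yr | stock.dept | stock.name | stock.tag
50 | gina | 8 | 50 | hr | eve | D
50 | gina | 8 | 50 | mkt | frank | B
20 | dave | 20 | 20 | mkt | gina | F
After WHERE (2 rows):
orders.yr | orders.name | orders.rank | stock.yr | stock.dept | stock.name | stock.tag
50 | gina | 8 | 50 | hr | eve | D
50 | gina | 8 | 50 | mkt | frank | B
After GROUP BY (2 rows):
stock.name | max_yr
eve | 50
frank | 50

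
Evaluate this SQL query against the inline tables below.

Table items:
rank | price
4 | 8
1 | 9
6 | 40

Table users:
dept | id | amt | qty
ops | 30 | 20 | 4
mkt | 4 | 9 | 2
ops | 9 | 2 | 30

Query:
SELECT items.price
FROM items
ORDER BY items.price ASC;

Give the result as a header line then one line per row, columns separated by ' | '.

== RESULT ==
items.price
8
9
40

Derivation:
After SELECT (3 rows):
items.price
8
9
40
After ORDER BY (3 rows):
items.price
8
9
40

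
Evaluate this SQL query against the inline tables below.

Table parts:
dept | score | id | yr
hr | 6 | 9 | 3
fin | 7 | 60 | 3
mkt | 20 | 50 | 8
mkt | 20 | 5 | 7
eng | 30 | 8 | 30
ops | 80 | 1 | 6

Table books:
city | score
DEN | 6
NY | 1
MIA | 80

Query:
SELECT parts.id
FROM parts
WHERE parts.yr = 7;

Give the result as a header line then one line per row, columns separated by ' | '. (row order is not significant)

After WHERE (1 rows):
parts.dept | parts.score | parts.id | parts.yr
mkt | 20 | 5 | 7
After SELECT (1 rows):
parts.id
5

== RESULT ==
parts.id
5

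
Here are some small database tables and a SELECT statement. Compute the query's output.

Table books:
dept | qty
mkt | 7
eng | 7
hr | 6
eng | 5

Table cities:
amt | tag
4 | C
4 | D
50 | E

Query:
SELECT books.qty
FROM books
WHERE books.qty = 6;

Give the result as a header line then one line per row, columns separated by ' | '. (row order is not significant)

== RESULT ==
books.qty
6

Derivation:
After WHERE (1 rows):
books.dept | books.qty
hr | 6
After SELECT (1 rows):
books.qty
6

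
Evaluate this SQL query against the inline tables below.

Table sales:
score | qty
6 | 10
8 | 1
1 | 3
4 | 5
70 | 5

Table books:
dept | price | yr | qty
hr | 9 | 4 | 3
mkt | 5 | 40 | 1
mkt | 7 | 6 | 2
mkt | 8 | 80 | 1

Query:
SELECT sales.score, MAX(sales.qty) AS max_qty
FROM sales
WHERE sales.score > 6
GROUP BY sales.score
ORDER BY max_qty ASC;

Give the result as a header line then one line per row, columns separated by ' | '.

After WHERE (2 rows):
sales.score | sales.qty
8 | 1
70 | 5
After GROUP BY (2 rows):
sales.score | max_qty
8 | 1
70 | 5
After ORDER BY (2 rows):
sales.score | max_qty
8 | 1
70 | 5

== RESULT ==
sales.score | max_qty
8 | 1
70 | 5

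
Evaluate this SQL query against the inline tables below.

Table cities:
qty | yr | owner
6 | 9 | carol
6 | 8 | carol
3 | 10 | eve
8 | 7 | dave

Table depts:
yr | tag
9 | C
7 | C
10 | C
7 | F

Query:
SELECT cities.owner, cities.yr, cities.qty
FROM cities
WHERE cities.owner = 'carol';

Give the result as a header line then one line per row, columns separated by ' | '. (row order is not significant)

After WHERE (2 rows):
cities.qty | cities.yr | cities.owner
6 | 9 | carol
6 | 8 | carol
After SELECT (2 rows):
cities.owner | cities.yr | cities.qty
carol | 9 | 6
carol | 8 | 6

== RESULT ==
cities.owner | cities.yr | cities.qty
carol | 9 | 6
carol | 8 | 6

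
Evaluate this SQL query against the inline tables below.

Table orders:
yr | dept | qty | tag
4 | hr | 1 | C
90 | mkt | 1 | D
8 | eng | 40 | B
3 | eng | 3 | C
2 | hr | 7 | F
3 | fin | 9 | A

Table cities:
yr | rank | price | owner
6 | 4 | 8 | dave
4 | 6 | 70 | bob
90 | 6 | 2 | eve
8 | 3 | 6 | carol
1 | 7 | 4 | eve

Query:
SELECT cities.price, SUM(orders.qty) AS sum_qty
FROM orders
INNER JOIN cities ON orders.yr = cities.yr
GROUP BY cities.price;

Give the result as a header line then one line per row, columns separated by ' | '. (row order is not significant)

After JOIN cities (3 rows):
orders.yr | orders.dept | orders.qty | orders.tag | cities.yr | cities.rank | cities.price | cities.owner
4 | hr | 1 | C | 4 | 6 | 70 | bob
90 | mkt | 1 | D | 90 | 6 | 2 | eve
8 | eng | 40 | B | 8 | 3 | 6 | carol
After GROUP BY (3 rows):
cities.price | sum_qty
70 | 1
2 | 1
6 | 40

== RESULT ==
cities.price | sum_qty
70 | 1
2 | 1
6 | 40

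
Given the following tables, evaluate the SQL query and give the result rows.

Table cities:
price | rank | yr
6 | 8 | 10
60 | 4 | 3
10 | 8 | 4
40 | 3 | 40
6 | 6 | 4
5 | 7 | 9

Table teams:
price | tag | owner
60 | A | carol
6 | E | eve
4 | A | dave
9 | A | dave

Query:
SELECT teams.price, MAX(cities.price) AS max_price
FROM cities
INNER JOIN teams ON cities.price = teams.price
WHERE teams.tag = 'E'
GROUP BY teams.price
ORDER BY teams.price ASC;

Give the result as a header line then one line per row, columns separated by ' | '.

== RESULT ==
teams.price | max_price
6 | 6

Derivation:
After JOIN teams (3 rows):
cities.price | cities.rank | cities.yr | teams.price | teams.tag | teams.owner
6 | 8 | 10 | 6 | E | eve
60 | 4 | 3 | 60 | A | carol
6 | 6 | 4 | 6 | E | eve
After WHERE (2 rows):
cities.price | cities.rank | cities.yr | teams.price | teams.tag | teams.owner
6 | 8 | 10 | 6 | E | eve
6 | 6 | 4 | 6 | E | eve
After GROUP BY (1 rows):
teams.price | max_price
6 | 6
After ORDER BY (1 rows):
teams.price | max_price
6 | 6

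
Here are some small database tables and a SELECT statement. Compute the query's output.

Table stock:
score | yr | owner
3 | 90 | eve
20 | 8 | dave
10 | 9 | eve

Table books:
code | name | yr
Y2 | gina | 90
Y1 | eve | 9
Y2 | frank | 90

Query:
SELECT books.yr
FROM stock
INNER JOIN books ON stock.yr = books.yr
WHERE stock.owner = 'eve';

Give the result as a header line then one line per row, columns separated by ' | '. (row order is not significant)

After JOIN books (3 rows):
stock.score | stock.yr | stock.owner | books.code | books.name | books.yr
3 | 90 | eve | Y2 | gina | 90
3 | 90 | eve | Y2 | frank | 90
10 | 9 | eve | Y1 | eve | 9
After WHERE (3 rows):
stock.score | stock.yr | stock.owner | books.code | books.name | books.yr
3 | 90 | eve | Y2 | gina | 90
3 | 90 | eve | Y2 | frank | 90
10 | 9 | eve | Y1 | eve | 9
After SELECT (3 rows):
books.yr
90
90
9

== RESULT ==
books.yr
90
90
9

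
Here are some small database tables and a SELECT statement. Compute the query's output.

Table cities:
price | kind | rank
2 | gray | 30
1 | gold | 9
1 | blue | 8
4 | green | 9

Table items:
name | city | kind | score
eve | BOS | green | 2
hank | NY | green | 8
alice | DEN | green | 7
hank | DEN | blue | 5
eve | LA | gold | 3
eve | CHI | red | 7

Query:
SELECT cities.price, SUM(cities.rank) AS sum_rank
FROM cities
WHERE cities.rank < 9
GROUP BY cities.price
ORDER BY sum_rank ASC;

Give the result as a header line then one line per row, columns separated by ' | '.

== RESULT ==
cities.price | sum_rank
1 | 8

Derivation:
After WHERE (1 rows):
cities.price | cities.kind | cities.rank
1 | blue | 8
After GROUP BY (1 rows):
cities.price | sum_rank
1 | 8
After ORDER BY (1 rows):
cities.price | sum_rank
1 | 8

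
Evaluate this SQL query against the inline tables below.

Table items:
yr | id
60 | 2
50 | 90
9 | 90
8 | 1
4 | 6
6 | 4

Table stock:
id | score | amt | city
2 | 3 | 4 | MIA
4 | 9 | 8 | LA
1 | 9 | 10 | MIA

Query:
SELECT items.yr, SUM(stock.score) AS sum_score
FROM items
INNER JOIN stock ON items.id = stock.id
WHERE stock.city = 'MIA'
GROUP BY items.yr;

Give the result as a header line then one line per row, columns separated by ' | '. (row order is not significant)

After JOIN stock (3 rows):
items.yr | items.id | stock.id | stock.score | stock.amt | stock.city
60 | 2 | 2 | 3 | 4 | MIA
8 | 1 | 1 | 9 | 10 | MIA
6 | 4 | 4 | 9 | 8 | LA
After WHERE (2 rows):
items.yr | items.id | stock.id | stock.score | stock.amt | stock.city
60 | 2 | 2 | 3 | 4 | MIA
8 | 1 | 1 | 9 | 10 | MIA
After GROUP BY (2 rows):
items.yr | sum_score
60 | 3
8 | 9

== RESULT ==
items.yr | sum_score
60 | 3
8 | 9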